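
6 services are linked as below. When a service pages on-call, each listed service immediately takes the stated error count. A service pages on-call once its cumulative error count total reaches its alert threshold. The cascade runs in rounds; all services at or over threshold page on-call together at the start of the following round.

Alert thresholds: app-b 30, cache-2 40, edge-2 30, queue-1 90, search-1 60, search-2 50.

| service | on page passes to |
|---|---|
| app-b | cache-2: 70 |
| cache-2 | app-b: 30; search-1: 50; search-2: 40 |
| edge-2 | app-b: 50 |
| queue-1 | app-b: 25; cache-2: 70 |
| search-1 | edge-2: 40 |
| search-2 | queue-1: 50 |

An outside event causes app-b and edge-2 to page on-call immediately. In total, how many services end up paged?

3

Round 1 — app-b, edge-2 page on-call (initial).
  cache-2: +70 → 70 ≥ 40
Round 2 — cache-2 pages on-call.
  search-1: +50 → 50 < 60
  search-2: +40 → 40 < 50
No further pages.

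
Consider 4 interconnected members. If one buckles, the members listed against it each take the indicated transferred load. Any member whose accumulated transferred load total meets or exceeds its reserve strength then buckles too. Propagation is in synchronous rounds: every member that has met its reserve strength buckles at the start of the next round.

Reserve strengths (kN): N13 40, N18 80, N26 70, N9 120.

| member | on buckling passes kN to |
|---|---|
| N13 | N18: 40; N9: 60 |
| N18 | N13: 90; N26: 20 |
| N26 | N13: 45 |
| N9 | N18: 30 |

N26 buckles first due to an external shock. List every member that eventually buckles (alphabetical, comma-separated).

Round 1 — N26 buckles (initial).
  N13: +45 → 45 ≥ 40
Round 2 — N13 buckles.
  N18: +40 → 40 < 80
  N9: +60 → 60 < 120
No further bucklings.

N13, N26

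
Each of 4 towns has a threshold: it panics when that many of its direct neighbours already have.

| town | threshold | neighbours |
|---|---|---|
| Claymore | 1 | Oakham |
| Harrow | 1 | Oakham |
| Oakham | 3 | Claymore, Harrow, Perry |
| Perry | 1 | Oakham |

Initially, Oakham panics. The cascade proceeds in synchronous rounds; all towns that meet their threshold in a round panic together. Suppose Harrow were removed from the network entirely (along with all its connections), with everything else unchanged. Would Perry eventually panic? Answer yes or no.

With Harrow removed:
Round 1 — Oakham panics (initial).
Round 2 — checking thresholds:
  Claymore: 1 of 1 neighbours ≥ 1, panics.
  Perry: 1 of 1 neighbours ≥ 1, panics.
Round 3 — no new panics; cascade stops.

yes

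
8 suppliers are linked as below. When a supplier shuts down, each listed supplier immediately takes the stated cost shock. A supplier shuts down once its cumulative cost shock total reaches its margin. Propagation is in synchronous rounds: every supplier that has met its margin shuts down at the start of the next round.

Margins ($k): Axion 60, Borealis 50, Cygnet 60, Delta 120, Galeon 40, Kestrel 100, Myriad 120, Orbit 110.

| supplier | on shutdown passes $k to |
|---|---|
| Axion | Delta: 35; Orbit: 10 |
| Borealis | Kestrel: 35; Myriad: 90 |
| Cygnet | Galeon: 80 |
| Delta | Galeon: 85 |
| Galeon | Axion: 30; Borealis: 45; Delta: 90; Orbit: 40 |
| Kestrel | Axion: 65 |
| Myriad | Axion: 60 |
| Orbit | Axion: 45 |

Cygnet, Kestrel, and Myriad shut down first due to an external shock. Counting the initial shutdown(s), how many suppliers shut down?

6

Round 1 — Cygnet, Kestrel, Myriad shut down (initial).
  Axion: +65+60 → 125 ≥ 60
  Galeon: +80 → 80 ≥ 40
Round 2 — Axion, Galeon shut down.
  Borealis: +45 → 45 < 50
  Delta: +35+90 → 125 ≥ 120
  Orbit: +10+40 → 50 < 110
Round 3 — Delta shuts down.
No further shutdowns.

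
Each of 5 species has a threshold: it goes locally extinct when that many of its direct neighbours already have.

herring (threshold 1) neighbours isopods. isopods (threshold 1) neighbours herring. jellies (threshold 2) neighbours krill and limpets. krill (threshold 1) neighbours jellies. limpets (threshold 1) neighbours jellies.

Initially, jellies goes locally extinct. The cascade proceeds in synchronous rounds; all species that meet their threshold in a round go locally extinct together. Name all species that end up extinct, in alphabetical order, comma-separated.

jellies, krill, limpets

Round 1 — jellies goes locally extinct (initial).
Round 2 — checking thresholds:
  krill: 1 of 1 neighbours ≥ 1, goes locally extinct.
  limpets: 1 of 1 neighbours ≥ 1, goes locally extinct.
Round 3 — no new extinctions; cascade stops.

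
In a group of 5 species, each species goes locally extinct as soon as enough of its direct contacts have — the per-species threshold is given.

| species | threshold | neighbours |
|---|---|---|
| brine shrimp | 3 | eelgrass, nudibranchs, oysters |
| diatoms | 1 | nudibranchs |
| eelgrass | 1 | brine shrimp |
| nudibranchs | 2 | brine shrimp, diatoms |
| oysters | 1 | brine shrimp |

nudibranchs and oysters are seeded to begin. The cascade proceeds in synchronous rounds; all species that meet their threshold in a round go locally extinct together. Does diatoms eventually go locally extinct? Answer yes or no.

yes

Round 1 — nudibranchs, oysters go locally extinct (initial).
Round 2 — checking thresholds:
  brine shrimp: 2 of 3 neighbours < 3, below threshold.
  diatoms: 1 of 1 neighbours ≥ 1, goes locally extinct.
Round 3 — no new extinctions; cascade stops.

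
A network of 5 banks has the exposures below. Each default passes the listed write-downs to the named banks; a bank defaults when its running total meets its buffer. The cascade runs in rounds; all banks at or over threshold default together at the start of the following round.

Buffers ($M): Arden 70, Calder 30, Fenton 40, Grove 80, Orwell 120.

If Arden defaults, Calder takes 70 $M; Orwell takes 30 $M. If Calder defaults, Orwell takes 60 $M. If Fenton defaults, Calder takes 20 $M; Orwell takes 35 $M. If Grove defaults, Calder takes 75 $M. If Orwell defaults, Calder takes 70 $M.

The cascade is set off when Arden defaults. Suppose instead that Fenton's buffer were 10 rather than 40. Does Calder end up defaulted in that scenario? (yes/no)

With Fenton's buffer at 10:
Round 1 — Arden defaults (initial).
  Calder: +70 → 70 ≥ 30
  Orwell: +30 → 30 < 120
Round 2 — Calder defaults.
  Orwell: +60 → 90 < 120
No further defaults.

yes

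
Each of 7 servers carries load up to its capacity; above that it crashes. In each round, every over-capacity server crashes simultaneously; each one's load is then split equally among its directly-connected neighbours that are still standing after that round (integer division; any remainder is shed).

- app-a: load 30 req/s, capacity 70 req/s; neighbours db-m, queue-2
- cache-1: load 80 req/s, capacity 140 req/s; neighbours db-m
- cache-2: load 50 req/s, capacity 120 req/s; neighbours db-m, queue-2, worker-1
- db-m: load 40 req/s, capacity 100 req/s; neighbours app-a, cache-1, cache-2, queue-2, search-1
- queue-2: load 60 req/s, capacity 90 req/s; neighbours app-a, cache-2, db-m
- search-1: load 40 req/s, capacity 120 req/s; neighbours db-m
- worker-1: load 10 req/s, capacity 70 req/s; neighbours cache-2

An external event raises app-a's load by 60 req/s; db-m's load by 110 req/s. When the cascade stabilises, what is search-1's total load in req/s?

Round 1 — app-a at 90 > 70; db-m at 150 > 100. app-a, db-m crash.
  app-a sheds 90 req/s to queue-2: 90 each.
    queue-2: 60+90 = 150 > 90
  db-m sheds 150 req/s to cache-1, cache-2, queue-2, search-1: 37 each (2 lost).
    cache-1: 80+37 = 117 ≤ 140
    cache-2: 50+37 = 87 ≤ 120
    queue-2: 150+37 = 187 > 90
    search-1: 40+37 = 77 ≤ 120
Round 2 — queue-2 crashes.
  queue-2 sheds 187 req/s to cache-2: 187 each.
    cache-2: 87+187 = 274 > 120
Round 3 — cache-2 crashes.
  cache-2 sheds 274 req/s to worker-1: 274 each.
    worker-1: 10+274 = 284 > 70
Round 4 — worker-1 crashes.
  worker-1 sheds 284 req/s: no online neighbours, lost.
No further crashes.

77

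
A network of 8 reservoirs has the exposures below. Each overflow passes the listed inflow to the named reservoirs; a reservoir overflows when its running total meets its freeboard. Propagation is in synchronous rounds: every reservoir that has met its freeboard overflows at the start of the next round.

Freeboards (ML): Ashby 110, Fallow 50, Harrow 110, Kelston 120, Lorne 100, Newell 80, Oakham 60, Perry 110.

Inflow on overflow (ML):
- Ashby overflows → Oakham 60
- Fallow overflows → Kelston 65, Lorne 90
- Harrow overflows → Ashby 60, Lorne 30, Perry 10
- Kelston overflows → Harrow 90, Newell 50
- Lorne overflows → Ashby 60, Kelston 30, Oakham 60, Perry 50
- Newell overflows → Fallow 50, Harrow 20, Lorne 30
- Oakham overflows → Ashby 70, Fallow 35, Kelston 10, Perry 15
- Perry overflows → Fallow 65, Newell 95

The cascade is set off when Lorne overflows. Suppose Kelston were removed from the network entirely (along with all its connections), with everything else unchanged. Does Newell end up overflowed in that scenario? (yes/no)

With Kelston removed:
Round 1 — Lorne overflows (initial).
  Ashby: +60 → 60 < 110
  Oakham: +60 → 60 ≥ 60
  Perry: +50 → 50 < 110
Round 2 — Oakham overflows.
  Ashby: +70 → 130 ≥ 110
  Fallow: +35 → 35 < 50
  Perry: +15 → 65 < 110
Round 3 — Ashby overflows.
No further overflows.

no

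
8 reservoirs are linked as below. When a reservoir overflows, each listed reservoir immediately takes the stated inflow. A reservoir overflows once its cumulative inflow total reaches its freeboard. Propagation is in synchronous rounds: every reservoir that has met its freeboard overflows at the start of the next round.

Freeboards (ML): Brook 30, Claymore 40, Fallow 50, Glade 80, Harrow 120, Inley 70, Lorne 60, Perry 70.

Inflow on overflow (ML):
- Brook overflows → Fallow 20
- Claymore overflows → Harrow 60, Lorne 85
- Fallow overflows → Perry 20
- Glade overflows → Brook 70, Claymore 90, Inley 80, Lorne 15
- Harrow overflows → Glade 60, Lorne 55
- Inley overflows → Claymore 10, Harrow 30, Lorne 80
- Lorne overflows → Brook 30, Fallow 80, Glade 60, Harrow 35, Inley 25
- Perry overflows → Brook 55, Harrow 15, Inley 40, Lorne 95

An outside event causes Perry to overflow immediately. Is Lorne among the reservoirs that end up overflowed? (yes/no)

yes

Round 1 — Perry overflows (initial).
  Brook: +55 → 55 ≥ 30
  Harrow: +15 → 15 < 120
  Inley: +40 → 40 < 70
  Lorne: +95 → 95 ≥ 60
Round 2 — Brook, Lorne overflow.
  Fallow: +20+80 → 100 ≥ 50
  Glade: +60 → 60 < 80
  Harrow: +35 → 50 < 120
  Inley: +25 → 65 < 70
Round 3 — Fallow overflows.
No further overflows.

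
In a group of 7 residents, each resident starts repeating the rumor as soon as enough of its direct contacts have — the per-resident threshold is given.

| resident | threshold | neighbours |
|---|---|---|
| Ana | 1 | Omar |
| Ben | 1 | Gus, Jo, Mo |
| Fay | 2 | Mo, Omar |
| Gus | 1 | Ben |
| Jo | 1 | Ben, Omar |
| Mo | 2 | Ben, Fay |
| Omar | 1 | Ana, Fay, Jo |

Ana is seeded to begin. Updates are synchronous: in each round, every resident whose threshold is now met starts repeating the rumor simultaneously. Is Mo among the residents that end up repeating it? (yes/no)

Round 1 — Ana starts repeating the rumor (initial).
Round 2 — checking thresholds:
  Omar: 1 of 3 neighbours ≥ 1, starts repeating the rumor.
Round 3 — checking thresholds:
  Fay: 1 of 2 neighbours < 2, below threshold.
  Jo: 1 of 2 neighbours ≥ 1, starts repeating the rumor.
Round 4 — checking thresholds:
  Ben: 1 of 3 neighbours ≥ 1, starts repeating the rumor.
  Fay: 1 of 2 neighbours < 2, below threshold.
Round 5 — checking thresholds:
  Fay: 1 of 2 neighbours < 2, below threshold.
  Gus: 1 of 1 neighbours ≥ 1, starts repeating the rumor.
  Mo: 1 of 2 neighbours < 2, below threshold.
Round 6 — no new spreads; cascade stops.

no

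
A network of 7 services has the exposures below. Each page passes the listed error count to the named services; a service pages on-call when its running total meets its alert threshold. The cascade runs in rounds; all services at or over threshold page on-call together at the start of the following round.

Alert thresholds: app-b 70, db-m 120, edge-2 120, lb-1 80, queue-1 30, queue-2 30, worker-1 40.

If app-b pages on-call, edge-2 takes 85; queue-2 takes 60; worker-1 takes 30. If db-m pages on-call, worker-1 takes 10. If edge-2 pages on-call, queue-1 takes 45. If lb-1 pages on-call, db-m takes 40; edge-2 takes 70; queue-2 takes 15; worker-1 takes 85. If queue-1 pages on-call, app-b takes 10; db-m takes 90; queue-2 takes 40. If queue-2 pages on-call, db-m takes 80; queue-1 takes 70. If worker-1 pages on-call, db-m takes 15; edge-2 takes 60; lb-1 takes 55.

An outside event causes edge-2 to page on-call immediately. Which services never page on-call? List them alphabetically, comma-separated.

app-b, lb-1, worker-1

Round 1 — edge-2 pages on-call (initial).
  queue-1: +45 → 45 ≥ 30
Round 2 — queue-1 pages on-call.
  app-b: +10 → 10 < 70
  db-m: +90 → 90 < 120
  queue-2: +40 → 40 ≥ 30
Round 3 — queue-2 pages on-call.
  db-m: +80 → 170 ≥ 120
Round 4 — db-m pages on-call.
  worker-1: +10 → 10 < 40
No further pages.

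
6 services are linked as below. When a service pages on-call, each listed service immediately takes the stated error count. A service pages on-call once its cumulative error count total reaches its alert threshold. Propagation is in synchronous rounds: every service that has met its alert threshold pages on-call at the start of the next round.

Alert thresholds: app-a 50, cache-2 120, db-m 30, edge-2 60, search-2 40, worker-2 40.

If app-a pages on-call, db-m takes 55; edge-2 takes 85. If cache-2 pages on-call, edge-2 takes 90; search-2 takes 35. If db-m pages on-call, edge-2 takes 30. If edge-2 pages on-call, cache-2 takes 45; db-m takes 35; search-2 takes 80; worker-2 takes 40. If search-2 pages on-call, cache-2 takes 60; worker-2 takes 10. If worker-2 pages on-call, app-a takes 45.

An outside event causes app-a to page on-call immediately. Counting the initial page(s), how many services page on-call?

Round 1 — app-a pages on-call (initial).
  db-m: +55 → 55 ≥ 30
  edge-2: +85 → 85 ≥ 60
Round 2 — db-m, edge-2 page on-call.
  cache-2: +45 → 45 < 120
  search-2: +80 → 80 ≥ 40
  worker-2: +40 → 40 ≥ 40
Round 3 — search-2, worker-2 page on-call.
  cache-2: +60 → 105 < 120
No further pages.

5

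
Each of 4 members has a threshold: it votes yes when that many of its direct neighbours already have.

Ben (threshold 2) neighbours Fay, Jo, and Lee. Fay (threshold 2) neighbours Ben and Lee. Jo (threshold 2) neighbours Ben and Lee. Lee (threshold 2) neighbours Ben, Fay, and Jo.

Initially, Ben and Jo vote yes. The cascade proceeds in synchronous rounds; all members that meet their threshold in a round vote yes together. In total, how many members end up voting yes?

4

Round 1 — Ben, Jo vote yes (initial).
Round 2 — checking thresholds:
  Fay: 1 of 2 neighbours < 2, holds.
  Lee: 2 of 3 neighbours ≥ 2, votes yes.
Round 3 — checking thresholds:
  Fay: 2 of 2 neighbours ≥ 2, votes yes.
Round 4 — no new yes votes; cascade stops.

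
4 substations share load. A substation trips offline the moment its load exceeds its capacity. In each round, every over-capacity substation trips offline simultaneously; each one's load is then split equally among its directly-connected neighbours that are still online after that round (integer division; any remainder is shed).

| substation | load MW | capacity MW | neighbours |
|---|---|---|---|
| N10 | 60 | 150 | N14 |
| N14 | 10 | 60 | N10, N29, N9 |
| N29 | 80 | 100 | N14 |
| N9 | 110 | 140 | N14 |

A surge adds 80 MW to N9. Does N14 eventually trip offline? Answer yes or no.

Round 1 — N9 at 190 > 140. N9 trips offline.
  N9 sheds 190 MW to N14: 190 each.
    N14: 10+190 = 200 > 60
Round 2 — N14 trips offline.
  N14 sheds 200 MW to N10, N29: 100 each.
    N10: 60+100 = 160 > 150
    N29: 80+100 = 180 > 100
Round 3 — N10, N29 trip offline.
  N10 sheds 160 MW: no online neighbours, lost.
  N29 sheds 180 MW: no online neighbours, lost.
No further trips.

yes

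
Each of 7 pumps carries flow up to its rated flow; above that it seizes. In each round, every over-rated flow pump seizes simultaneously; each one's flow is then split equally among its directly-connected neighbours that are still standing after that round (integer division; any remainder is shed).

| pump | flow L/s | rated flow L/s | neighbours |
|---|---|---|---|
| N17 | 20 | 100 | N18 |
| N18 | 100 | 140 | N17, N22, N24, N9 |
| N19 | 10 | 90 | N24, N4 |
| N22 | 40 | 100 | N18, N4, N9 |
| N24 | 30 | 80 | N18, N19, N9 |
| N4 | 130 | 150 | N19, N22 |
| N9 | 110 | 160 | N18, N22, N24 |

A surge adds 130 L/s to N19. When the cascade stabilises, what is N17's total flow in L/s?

95

Round 1 — N19 at 140 > 90. N19 seizes.
  N19 sheds 140 L/s to N24, N4: 70 each.
    N24: 30+70 = 100 > 80
    N4: 130+70 = 200 > 150
Round 2 — N24, N4 seize.
  N24 sheds 100 L/s to N18, N9: 50 each.
    N18: 100+50 = 150 > 140
    N9: 110+50 = 160 ≤ 160
  N4 sheds 200 L/s to N22: 200 each.
    N22: 40+200 = 240 > 100
Round 3 — N18, N22 seize.
  N18 sheds 150 L/s to N17, N9: 75 each.
    N17: 20+75 = 95 ≤ 100
    N9: 160+75 = 235 > 160
  N22 sheds 240 L/s to N9: 240 each.
    N9: 235+240 = 475 > 160
Round 4 — N9 seizes.
  N9 sheds 475 L/s: no online neighbours, lost.
No further seizures.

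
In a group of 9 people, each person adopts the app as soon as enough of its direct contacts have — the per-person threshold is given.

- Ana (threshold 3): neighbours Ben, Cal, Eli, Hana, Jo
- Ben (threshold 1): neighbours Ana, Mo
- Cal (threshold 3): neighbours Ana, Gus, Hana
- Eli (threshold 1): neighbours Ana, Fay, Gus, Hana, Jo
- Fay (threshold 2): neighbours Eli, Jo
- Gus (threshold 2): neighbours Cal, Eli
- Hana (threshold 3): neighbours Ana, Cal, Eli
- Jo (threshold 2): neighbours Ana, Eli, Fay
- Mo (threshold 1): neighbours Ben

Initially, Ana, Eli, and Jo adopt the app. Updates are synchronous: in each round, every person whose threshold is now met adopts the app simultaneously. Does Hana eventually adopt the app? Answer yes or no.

no

Round 1 — Ana, Eli, Jo adopt the app (initial).
Round 2 — checking thresholds:
  Ben: 1 of 2 neighbours ≥ 1, adopts the app.
  Cal: 1 of 3 neighbours < 3, holds.
  Fay: 2 of 2 neighbours ≥ 2, adopts the app.
  Gus: 1 of 2 neighbours < 2, holds.
  Hana: 2 of 3 neighbours < 3, holds.
Round 3 — checking thresholds:
  Cal: 1 of 3 neighbours < 3, holds.
  Gus: 1 of 2 neighbours < 2, holds.
  Hana: 2 of 3 neighbours < 3, holds.
  Mo: 1 of 1 neighbours ≥ 1, adopts the app.
Round 4 — no new adoptions; cascade stops.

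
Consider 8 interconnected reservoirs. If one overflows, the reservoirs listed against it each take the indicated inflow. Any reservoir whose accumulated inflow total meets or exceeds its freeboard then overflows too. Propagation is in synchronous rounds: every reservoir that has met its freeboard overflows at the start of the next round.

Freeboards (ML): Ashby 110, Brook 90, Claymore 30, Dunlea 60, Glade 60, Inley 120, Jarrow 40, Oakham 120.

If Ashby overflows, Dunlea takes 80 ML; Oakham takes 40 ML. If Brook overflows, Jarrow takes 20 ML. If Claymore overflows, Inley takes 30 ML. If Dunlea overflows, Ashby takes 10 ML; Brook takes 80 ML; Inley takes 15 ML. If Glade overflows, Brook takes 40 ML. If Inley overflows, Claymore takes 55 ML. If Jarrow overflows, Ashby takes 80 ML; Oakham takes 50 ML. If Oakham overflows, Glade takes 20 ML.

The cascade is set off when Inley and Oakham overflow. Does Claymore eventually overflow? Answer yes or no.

yes

Round 1 — Inley, Oakham overflow (initial).
  Claymore: +55 → 55 ≥ 30
  Glade: +20 → 20 < 60
Round 2 — Claymore overflows.
No further overflows.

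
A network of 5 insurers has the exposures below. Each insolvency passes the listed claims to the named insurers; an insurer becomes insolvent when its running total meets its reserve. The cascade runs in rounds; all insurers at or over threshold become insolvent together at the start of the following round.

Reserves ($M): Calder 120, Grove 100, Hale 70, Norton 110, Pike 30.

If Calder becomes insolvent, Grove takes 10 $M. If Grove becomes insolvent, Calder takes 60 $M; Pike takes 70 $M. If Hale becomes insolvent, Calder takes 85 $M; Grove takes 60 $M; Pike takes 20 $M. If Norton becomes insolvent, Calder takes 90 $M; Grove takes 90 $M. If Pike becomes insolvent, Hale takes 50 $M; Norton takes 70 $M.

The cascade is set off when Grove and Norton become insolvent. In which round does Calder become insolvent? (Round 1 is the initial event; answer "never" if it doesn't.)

2

Round 1 — Grove, Norton become insolvent (initial).
  Calder: +60+90 → 150 ≥ 120
  Pike: +70 → 70 ≥ 30
Round 2 — Calder, Pike become insolvent.
  Hale: +50 → 50 < 70
No further insolvencies.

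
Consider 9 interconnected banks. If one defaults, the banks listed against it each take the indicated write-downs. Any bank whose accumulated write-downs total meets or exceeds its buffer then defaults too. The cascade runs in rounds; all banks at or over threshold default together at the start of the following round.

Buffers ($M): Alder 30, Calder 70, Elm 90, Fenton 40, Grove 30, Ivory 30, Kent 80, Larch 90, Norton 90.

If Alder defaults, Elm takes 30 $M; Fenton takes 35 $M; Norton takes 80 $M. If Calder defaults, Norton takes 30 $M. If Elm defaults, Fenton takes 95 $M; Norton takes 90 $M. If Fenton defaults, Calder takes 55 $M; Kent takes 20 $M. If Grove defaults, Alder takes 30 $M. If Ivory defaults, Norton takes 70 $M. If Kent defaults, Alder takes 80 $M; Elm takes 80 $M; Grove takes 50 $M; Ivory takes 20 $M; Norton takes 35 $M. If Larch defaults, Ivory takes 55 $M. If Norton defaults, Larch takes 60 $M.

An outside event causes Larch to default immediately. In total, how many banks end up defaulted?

2

Round 1 — Larch defaults (initial).
  Ivory: +55 → 55 ≥ 30
Round 2 — Ivory defaults.
  Norton: +70 → 70 < 90
No further defaults.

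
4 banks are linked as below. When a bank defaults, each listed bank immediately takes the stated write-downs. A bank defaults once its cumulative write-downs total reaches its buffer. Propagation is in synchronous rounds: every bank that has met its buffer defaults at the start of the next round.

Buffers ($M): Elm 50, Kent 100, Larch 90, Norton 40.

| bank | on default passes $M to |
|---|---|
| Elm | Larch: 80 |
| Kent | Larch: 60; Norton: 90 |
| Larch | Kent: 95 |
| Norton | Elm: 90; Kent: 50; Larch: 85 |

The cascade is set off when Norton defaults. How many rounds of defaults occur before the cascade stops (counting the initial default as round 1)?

Round 1 — Norton defaults (initial).
  Elm: +90 → 90 ≥ 50
  Kent: +50 → 50 < 100
  Larch: +85 → 85 < 90
Round 2 — Elm defaults.
  Larch: +80 → 165 ≥ 90
Round 3 — Larch defaults.
  Kent: +95 → 145 ≥ 100
Round 4 — Kent defaults.
No further defaults.

4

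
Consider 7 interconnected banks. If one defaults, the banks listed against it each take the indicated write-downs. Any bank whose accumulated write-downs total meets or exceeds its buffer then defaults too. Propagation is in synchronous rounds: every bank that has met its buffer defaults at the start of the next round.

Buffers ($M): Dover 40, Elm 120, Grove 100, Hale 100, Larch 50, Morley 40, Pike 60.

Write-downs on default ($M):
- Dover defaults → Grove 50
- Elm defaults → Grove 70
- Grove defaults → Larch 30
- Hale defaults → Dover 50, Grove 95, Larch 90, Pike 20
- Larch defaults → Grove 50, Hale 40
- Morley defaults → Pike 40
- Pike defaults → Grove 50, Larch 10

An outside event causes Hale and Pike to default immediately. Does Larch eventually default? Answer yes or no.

yes

Round 1 — Hale, Pike default (initial).
  Dover: +50 → 50 ≥ 40
  Grove: +95+50 → 145 ≥ 100
  Larch: +90+10 → 100 ≥ 50
Round 2 — Dover, Grove, Larch default.
No further defaults.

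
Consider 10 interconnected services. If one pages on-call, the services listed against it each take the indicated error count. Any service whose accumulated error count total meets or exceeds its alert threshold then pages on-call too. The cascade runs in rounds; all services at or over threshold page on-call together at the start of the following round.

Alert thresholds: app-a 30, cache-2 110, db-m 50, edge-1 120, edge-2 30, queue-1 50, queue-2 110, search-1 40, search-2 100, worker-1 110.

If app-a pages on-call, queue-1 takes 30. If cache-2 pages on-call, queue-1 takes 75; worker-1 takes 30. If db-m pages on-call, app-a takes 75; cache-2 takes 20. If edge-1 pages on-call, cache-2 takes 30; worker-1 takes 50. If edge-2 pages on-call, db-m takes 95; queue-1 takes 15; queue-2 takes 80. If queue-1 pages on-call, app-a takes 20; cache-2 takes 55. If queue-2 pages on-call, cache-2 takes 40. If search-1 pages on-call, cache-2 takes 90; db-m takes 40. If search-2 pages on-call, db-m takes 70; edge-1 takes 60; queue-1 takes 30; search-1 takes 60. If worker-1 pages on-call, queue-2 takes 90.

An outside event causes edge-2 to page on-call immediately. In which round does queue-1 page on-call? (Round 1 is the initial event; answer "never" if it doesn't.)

Round 1 — edge-2 pages on-call (initial).
  db-m: +95 → 95 ≥ 50
  queue-1: +15 → 15 < 50
  queue-2: +80 → 80 < 110
Round 2 — db-m pages on-call.
  app-a: +75 → 75 ≥ 30
  cache-2: +20 → 20 < 110
Round 3 — app-a pages on-call.
  queue-1: +30 → 45 < 50
No further pages.

never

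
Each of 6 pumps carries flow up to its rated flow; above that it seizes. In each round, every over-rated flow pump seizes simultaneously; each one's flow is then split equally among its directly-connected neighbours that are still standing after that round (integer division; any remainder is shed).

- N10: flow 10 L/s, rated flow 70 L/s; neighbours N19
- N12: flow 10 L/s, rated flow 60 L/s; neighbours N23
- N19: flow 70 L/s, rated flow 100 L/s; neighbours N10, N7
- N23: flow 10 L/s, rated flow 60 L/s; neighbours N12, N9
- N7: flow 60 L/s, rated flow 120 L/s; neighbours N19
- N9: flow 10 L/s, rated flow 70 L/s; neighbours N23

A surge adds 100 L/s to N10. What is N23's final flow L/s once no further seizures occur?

10

Round 1 — N10 at 110 > 70. N10 seizes.
  N10 sheds 110 L/s to N19: 110 each.
    N19: 70+110 = 180 > 100
Round 2 — N19 seizes.
  N19 sheds 180 L/s to N7: 180 each.
    N7: 60+180 = 240 > 120
Round 3 — N7 seizes.
  N7 sheds 240 L/s: no online neighbours, lost.
No further seizures.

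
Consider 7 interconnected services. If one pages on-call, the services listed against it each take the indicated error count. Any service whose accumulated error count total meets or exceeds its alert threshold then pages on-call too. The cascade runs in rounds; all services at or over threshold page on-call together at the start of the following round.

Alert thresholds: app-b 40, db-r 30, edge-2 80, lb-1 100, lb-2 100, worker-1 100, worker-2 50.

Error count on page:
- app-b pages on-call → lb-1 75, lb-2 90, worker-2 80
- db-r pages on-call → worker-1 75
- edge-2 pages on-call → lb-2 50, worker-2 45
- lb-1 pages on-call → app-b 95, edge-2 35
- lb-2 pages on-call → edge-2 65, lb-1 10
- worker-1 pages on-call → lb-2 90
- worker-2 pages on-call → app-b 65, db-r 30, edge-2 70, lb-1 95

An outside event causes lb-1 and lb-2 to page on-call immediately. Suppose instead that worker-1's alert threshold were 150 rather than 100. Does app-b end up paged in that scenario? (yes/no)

With worker-1's alert threshold at 150:
Round 1 — lb-1, lb-2 page on-call (initial).
  app-b: +95 → 95 ≥ 40
  edge-2: +35+65 → 100 ≥ 80
Round 2 — app-b, edge-2 page on-call.
  worker-2: +80+45 → 125 ≥ 50
Round 3 — worker-2 pages on-call.
  db-r: +30 → 30 ≥ 30
Round 4 — db-r pages on-call.
  worker-1: +75 → 75 < 150
No further pages.

yes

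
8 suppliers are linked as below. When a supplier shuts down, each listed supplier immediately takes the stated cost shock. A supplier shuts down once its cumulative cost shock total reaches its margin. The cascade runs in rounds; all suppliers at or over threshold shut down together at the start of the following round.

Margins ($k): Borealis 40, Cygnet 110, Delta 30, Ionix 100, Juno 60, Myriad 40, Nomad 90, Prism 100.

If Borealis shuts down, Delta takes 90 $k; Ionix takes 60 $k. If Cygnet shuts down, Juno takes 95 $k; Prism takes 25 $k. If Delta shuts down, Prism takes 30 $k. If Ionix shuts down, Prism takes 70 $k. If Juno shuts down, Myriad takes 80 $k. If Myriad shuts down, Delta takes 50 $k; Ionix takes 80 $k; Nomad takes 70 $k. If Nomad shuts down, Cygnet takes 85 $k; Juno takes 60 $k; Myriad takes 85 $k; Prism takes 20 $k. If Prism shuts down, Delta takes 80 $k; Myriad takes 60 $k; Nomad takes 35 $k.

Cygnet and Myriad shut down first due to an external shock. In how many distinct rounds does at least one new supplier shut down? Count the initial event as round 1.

2

Round 1 — Cygnet, Myriad shut down (initial).
  Delta: +50 → 50 ≥ 30
  Ionix: +80 → 80 < 100
  Juno: +95 → 95 ≥ 60
  Nomad: +70 → 70 < 90
  Prism: +25 → 25 < 100
Round 2 — Delta, Juno shut down.
  Prism: +30 → 55 < 100
No further shutdowns.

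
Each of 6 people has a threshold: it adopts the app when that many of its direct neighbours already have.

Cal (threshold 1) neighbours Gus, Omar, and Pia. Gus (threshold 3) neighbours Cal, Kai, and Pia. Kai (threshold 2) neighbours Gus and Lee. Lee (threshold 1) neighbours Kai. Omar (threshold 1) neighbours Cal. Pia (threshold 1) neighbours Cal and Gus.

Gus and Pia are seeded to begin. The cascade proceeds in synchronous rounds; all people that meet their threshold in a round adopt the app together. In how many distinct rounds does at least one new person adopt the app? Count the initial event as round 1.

Round 1 — Gus, Pia adopt the app (initial).
Round 2 — checking thresholds:
  Cal: 2 of 3 neighbours ≥ 1, adopts the app.
  Kai: 1 of 2 neighbours < 2, not yet.
Round 3 — checking thresholds:
  Kai: 1 of 2 neighbours < 2, not yet.
  Omar: 1 of 1 neighbours ≥ 1, adopts the app.
Round 4 — no new adoptions; cascade stops.

3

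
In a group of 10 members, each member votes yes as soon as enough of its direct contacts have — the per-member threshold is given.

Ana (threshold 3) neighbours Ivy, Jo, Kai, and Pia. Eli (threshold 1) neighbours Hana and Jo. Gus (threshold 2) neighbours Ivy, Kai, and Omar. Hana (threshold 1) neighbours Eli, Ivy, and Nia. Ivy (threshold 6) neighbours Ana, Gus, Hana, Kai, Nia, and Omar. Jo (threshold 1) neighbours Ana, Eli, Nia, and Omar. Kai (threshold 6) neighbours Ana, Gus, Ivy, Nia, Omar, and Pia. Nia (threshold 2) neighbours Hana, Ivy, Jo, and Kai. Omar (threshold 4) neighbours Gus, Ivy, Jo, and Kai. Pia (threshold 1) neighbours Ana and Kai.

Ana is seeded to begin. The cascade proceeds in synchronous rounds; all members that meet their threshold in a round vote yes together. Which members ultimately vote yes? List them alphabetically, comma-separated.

Round 1 — Ana votes yes (initial).
Round 2 — checking thresholds:
  Ivy: 1 of 6 neighbours < 6, not yet.
  Jo: 1 of 4 neighbours ≥ 1, votes yes.
  Kai: 1 of 6 neighbours < 6, not yet.
  Pia: 1 of 2 neighbours ≥ 1, votes yes.
Round 3 — checking thresholds:
  Eli: 1 of 2 neighbours ≥ 1, votes yes.
  Ivy: 1 of 6 neighbours < 6, not yet.
  Kai: 2 of 6 neighbours < 6, not yet.
  Nia: 1 of 4 neighbours < 2, not yet.
  Omar: 1 of 4 neighbours < 4, not yet.
Round 4 — checking thresholds:
  Hana: 1 of 3 neighbours ≥ 1, votes yes.
  Ivy: 1 of 6 neighbours < 6, not yet.
  Kai: 2 of 6 neighbours < 6, not yet.
  Nia: 1 of 4 neighbours < 2, not yet.
  Omar: 1 of 4 neighbours < 4, not yet.
Round 5 — checking thresholds:
  Ivy: 2 of 6 neighbours < 6, not yet.
  Kai: 2 of 6 neighbours < 6, not yet.
  Nia: 2 of 4 neighbours ≥ 2, votes yes.
  Omar: 1 of 4 neighbours < 4, not yet.
Round 6 — no new yes votes; cascade stops.

Ana, Eli, Hana, Jo, Nia, Pia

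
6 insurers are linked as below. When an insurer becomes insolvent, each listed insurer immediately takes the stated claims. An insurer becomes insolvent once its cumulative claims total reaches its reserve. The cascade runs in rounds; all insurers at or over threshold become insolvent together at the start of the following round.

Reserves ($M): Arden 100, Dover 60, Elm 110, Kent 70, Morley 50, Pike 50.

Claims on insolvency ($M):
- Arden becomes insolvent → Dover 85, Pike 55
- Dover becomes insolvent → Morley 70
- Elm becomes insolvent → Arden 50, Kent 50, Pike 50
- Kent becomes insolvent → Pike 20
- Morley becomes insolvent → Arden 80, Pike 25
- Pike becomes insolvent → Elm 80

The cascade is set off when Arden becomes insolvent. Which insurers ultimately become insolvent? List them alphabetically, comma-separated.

Round 1 — Arden becomes insolvent (initial).
  Dover: +85 → 85 ≥ 60
  Pike: +55 → 55 ≥ 50
Round 2 — Dover, Pike become insolvent.
  Elm: +80 → 80 < 110
  Morley: +70 → 70 ≥ 50
Round 3 — Morley becomes insolvent.
No further insolvencies.

Arden, Dover, Morley, Pike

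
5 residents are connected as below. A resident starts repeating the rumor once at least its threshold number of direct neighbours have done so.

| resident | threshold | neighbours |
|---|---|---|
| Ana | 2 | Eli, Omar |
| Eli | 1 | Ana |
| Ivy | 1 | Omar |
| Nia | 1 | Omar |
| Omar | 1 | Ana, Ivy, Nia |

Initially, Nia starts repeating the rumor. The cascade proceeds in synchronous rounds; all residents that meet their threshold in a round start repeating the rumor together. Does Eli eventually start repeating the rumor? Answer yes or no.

Round 1 — Nia starts repeating the rumor (initial).
Round 2 — checking thresholds:
  Omar: 1 of 3 neighbours ≥ 1, starts repeating the rumor.
Round 3 — checking thresholds:
  Ana: 1 of 2 neighbours < 2, holds.
  Ivy: 1 of 1 neighbours ≥ 1, starts repeating the rumor.
Round 4 — no new spreads; cascade stops.

no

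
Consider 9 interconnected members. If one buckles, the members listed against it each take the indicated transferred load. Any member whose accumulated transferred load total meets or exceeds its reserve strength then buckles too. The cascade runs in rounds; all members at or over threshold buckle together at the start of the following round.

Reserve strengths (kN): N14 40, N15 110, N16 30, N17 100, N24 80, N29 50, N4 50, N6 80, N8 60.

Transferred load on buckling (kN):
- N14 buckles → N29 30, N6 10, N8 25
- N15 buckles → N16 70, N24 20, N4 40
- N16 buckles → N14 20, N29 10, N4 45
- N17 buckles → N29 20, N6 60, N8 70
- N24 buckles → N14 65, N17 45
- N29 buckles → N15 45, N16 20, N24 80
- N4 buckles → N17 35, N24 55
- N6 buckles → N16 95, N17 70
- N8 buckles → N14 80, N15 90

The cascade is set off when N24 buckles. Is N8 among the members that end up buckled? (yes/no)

no

Round 1 — N24 buckles (initial).
  N14: +65 → 65 ≥ 40
  N17: +45 → 45 < 100
Round 2 — N14 buckles.
  N29: +30 → 30 < 50
  N6: +10 → 10 < 80
  N8: +25 → 25 < 60
No further bucklings.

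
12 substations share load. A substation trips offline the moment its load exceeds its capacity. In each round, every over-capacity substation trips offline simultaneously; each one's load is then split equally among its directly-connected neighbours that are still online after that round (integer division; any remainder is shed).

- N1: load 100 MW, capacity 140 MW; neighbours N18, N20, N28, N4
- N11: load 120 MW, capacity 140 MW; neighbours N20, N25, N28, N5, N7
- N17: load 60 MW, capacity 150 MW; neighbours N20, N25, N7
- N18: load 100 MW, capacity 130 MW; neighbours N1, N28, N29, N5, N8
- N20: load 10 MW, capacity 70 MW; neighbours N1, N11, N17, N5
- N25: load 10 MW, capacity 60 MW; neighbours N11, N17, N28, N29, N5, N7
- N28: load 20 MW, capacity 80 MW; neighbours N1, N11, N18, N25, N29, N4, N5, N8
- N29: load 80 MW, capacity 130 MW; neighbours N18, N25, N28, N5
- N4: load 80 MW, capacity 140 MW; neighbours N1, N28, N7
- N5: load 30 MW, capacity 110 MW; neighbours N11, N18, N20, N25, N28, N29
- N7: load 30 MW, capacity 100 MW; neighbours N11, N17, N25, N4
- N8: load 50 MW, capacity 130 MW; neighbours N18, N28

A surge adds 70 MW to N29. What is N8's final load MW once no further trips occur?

Round 1 — N29 at 150 > 130. N29 trips offline.
  N29 sheds 150 MW to N18, N25, N28, N5: 37 each (2 lost).
    N18: 100+37 = 137 > 130
    N25: 10+37 = 47 ≤ 60
    N28: 20+37 = 57 ≤ 80
    N5: 30+37 = 67 ≤ 110
Round 2 — N18 trips offline.
  N18 sheds 137 MW to N1, N28, N5, N8: 34 each (1 lost).
    N1: 100+34 = 134 ≤ 140
    N28: 57+34 = 91 > 80
    N5: 67+34 = 101 ≤ 110
    N8: 50+34 = 84 ≤ 130
Round 3 — N28 trips offline.
  N28 sheds 91 MW to N1, N11, N25, N4, N5, N8: 15 each (1 lost).
    N1: 134+15 = 149 > 140
    N11: 120+15 = 135 ≤ 140
    N25: 47+15 = 62 > 60
    N4: 80+15 = 95 ≤ 140
    N5: 101+15 = 116 > 110
    N8: 84+15 = 99 ≤ 130
Round 4 — N1, N25, N5 trip offline.
  N1 sheds 149 MW to N20, N4: 74 each (1 lost).
    N20: 10+74 = 84 > 70
    N4: 95+74 = 169 > 140
  N25 sheds 62 MW to N11, N17, N7: 20 each (2 lost).
    N11: 135+20 = 155 > 140
    N17: 60+20 = 80 ≤ 150
    N7: 30+20 = 50 ≤ 100
  N5 sheds 116 MW to N11, N20: 58 each.
    N11: 155+58 = 213 > 140
    N20: 84+58 = 142 > 70
Round 5 — N11, N20, N4 trip offline.
  N11 sheds 213 MW to N7: 213 each.
    N7: 50+213 = 263 > 100
  N20 sheds 142 MW to N17: 142 each.
    N17: 80+142 = 222 > 150
  N4 sheds 169 MW to N7: 169 each.
    N7: 263+169 = 432 > 100
Round 6 — N17, N7 trip offline.
  N17 sheds 222 MW: no online neighbours, lost.
  N7 sheds 432 MW: no online neighbours, lost.
No further trips.

99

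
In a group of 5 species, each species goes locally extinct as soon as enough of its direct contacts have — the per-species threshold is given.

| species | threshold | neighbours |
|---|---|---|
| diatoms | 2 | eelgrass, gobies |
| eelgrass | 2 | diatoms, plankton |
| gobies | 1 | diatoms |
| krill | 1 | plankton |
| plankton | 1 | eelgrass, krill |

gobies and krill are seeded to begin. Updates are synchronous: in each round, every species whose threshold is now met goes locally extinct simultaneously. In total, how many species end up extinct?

3

Round 1 — gobies, krill go locally extinct (initial).
Round 2 — checking thresholds:
  diatoms: 1 of 2 neighbours < 2, below threshold.
  plankton: 1 of 2 neighbours ≥ 1, goes locally extinct.
Round 3 — no new extinctions; cascade stops.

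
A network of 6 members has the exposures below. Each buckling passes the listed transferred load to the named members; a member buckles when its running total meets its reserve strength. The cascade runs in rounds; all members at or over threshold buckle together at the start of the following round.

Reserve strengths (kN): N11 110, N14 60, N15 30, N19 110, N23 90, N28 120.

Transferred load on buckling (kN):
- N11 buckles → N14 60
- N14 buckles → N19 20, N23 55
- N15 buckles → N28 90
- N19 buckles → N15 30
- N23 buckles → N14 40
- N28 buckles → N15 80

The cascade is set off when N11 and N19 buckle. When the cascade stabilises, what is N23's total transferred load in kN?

55

Round 1 — N11, N19 buckle (initial).
  N14: +60 → 60 ≥ 60
  N15: +30 → 30 ≥ 30
Round 2 — N14, N15 buckle.
  N23: +55 → 55 < 90
  N28: +90 → 90 < 120
No further bucklings.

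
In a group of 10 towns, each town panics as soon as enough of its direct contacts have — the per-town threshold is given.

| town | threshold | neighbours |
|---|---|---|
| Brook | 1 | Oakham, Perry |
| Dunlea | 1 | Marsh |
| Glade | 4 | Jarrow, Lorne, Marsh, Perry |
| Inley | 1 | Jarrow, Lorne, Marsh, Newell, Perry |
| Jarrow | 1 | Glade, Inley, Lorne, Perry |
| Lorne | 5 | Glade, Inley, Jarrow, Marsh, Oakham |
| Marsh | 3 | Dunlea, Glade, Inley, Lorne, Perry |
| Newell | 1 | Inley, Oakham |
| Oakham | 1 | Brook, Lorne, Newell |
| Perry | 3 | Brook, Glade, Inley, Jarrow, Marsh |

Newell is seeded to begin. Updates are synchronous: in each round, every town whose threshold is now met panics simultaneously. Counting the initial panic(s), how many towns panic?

Round 1 — Newell panics (initial).
Round 2 — checking thresholds:
  Inley: 1 of 5 neighbours ≥ 1, panics.
  Oakham: 1 of 3 neighbours ≥ 1, panics.
Round 3 — checking thresholds:
  Brook: 1 of 2 neighbours ≥ 1, panics.
  Jarrow: 1 of 4 neighbours ≥ 1, panics.
  Lorne: 2 of 5 neighbours < 5, holds.
  Marsh: 1 of 5 neighbours < 3, holds.
  Perry: 1 of 5 neighbours < 3, holds.
Round 4 — checking thresholds:
  Glade: 1 of 4 neighbours < 4, holds.
  Lorne: 3 of 5 neighbours < 5, holds.
  Marsh: 1 of 5 neighbours < 3, holds.
  Perry: 3 of 5 neighbours ≥ 3, panics.
Round 5 — no new panics; cascade stops.

6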